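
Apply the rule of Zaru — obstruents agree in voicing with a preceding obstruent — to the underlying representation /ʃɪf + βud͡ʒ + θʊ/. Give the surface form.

[ʃɪfɸud͡ʒðʊ]

The rule targets /β/ (voiced bilabial fricative), which sits after the trigger /f/ (voiceless).
Changing only its voicing to voiceless gives [ɸ] — the voiceless bilabial fricative.
The same rule applies at the second boundary: /θ/ → [ð] next to /d͡ʒ/.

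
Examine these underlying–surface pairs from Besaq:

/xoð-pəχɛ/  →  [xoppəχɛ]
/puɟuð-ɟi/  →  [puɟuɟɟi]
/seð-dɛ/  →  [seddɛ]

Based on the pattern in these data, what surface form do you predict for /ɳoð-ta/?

The data show regressive total assimilation (/ð/ → [p] before /p/; /ð/ → [ɟ] before /ɟ/; /ð/ → [d] before /d/): in every case the target segment becomes identical to its following neighbour, copying more than a single feature.
/ð/ is the segment targeted by the rule; it sits immediately before /t/, so it assimilates completely and surfaces as [t].

[ɳotta]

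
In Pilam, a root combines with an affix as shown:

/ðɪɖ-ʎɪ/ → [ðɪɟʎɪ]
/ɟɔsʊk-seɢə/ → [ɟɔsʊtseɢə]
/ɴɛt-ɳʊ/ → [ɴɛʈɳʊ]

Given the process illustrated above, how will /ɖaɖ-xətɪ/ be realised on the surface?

[ɖagxətɪ]

The data show regressive place assimilation: /ɖ/ → [ɟ] before /ʎ/; /k/ → [t] before /s/; /t/ → [ʈ] before /ɳ/. In each pair only place changes, matching the following consonant, while manner and voice stay constant.
The rule targets /ɖ/ (voiced retroflex stop), which sits before the trigger /x/ (velar).
Changing only its place to velar gives [g] — the voiced velar stop.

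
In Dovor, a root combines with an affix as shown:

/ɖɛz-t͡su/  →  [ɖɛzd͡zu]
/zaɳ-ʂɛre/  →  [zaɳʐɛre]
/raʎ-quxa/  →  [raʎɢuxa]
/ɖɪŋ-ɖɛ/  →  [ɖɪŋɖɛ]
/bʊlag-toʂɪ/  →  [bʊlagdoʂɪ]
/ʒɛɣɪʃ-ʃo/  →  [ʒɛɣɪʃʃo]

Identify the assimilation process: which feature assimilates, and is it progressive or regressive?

The segment that alternates is /t͡s/, which surfaces as [d͡z] when adjacent to /z/.
/t͡s/ is voiceless while /z/ is voiced; the output [d͡z] is voiced, matching the trigger — so the feature that spreads is voicing.
Place and manner are unchanged, so the assimilation is partial, not total.
The same holds elsewhere in the data: /ʂ/ → [ʐ] after /ɳ/ (voiceless → voiced, matching voiced); /q/ → [ɢ] after /ʎ/ (voiceless → voiced, matching voiced); /t/ → [d] after /g/ (voiceless → voiced, matching voiced) — only voicing changes, and always toward the preceding segment.
No alternation appears in [ɖɪŋɖɛ], [ʒɛɣɪʃʃo]: there the adjacent consonants already agree in voicing (/ɖ/ and /ŋ/ are both voiced; /ʃ/ and /ʃ/ are both voiceless), so these forms are consistent with the same rule.
The trigger is the preceding segment, so the direction is progressive (perseverative).

progressive voicing assimilation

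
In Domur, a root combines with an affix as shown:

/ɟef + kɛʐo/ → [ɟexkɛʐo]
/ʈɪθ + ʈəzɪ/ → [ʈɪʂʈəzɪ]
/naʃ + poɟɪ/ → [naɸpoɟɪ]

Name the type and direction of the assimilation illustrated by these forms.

Underlying /f/ is realised as [x] next to /k/; /k/ itself does not change.
/f/ is labiodental while /k/ is velar; the output [x] is velar, matching the trigger — so the feature that spreads is place.
Manner and voice are unchanged, so the assimilation is partial, not total.
The other alternating forms pattern the same way: /θ/ → [ʂ] before /ʈ/ (dental → retroflex, matching retroflex); /ʃ/ → [ɸ] before /p/ (postalveolar → bilabial, matching bilabial) — only place changes, and always toward the following segment.
The trigger is the following segment, so the direction is regressive (anticipatory).

regressive place assimilation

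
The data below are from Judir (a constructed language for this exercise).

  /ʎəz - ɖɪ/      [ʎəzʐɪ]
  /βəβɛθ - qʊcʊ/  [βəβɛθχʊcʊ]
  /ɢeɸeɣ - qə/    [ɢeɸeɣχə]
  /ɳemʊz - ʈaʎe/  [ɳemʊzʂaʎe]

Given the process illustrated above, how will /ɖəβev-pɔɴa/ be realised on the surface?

The data show progressive manner assimilation: /ɖ/ → [ʐ] after /z/; /q/ → [χ] after /θ/; /q/ → [χ] after /ɣ/; /ʈ/ → [ʂ] after /z/. In each pair only manner changes, matching the preceding consonant, while place and voice stay constant.
The rule targets /p/ (voiceless bilabial stop), which sits after the trigger /v/ (fricative).
The voiceless bilabial fricative is [ɸ], so /p/ → [ɸ].

[ɖəβevɸɔɴa]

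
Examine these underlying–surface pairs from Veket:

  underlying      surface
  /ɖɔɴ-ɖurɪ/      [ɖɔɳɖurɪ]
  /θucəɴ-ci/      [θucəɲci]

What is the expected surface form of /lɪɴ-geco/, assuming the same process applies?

[lɪŋgeco]

The data show regressive place assimilation: /ɴ/ → [ɳ] before /ɖ/; /ɴ/ → [ɲ] before /c/. In each pair only place changes, matching the following consonant, while manner and voice stay constant.
/ɴ/ is a voiced uvular nasal. The following trigger /g/ is velar, so /ɴ/ must become velar as well.
The voiced velar nasal is [ŋ], so /ɴ/ → [ŋ].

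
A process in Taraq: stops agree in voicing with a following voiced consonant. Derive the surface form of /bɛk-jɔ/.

[bɛgjɔ]

/k/ is a voiceless velar stop. The following trigger /j/ is voiced, so /k/ must become voiced as well.
Changing only its voicing to voiced gives [g] — the voiced velar stop.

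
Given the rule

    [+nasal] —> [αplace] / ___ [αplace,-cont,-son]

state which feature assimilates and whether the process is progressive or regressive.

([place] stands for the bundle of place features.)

The shared variable α links the value of the place features (abbreviated [place]) on the target to the same value on the neighbouring segment, so place is the feature that assimilates.
Since the environment is written after the underscore, the trigger follows the target; the direction is regressive.

regressive place assimilation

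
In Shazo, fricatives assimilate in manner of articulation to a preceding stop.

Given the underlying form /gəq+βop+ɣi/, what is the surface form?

[gəqbopgi]

/β/ is a voiced bilabial fricative. The preceding trigger /q/ is a stop, so /β/ must become a stop as well.
The voiced bilabial stop is [b], so /β/ → [b].
At the second juncture, /ɣ/ likewise becomes [g] adjacent to /p/.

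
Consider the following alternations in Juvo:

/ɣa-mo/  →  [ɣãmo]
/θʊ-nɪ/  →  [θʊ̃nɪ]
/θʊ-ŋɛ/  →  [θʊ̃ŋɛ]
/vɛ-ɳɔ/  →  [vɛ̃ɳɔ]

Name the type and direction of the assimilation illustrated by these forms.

The vowel /a/ surfaces as nasalised [ã] next to the following nasal /m/ — it has acquired the [+nasal] feature of its neighbour.
The other forms show the same pattern: /ʊ/ → [ʊ̃] before /n/; /ʊ/ → [ʊ̃] before /ŋ/; /ɛ/ → [ɛ̃] before /ɳ/ — each time a vowel is nasalised next to a following nasal.
Because the conditioning nasal is to the right of the vowel that changes, the process is regressive (anticipatory).

regressive nasality assimilation (vowel nasalisation)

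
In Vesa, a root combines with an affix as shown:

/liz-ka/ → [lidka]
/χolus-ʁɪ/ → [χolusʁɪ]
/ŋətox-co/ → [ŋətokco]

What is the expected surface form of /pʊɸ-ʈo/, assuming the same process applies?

The data show regressive manner assimilation: /z/ → [d] before /k/; /x/ → [k] before /c/. In each pair only manner changes, matching the following consonant, while place and voice stay constant.
Nothing changes in [χolusʁɪ]: there the adjacent consonants already agree in manner (/s/ and /ʁ/ are both fricatives), so this form is consistent with the same rule.
The rule targets /ɸ/ (voiceless bilabial fricative), which sits before the trigger /ʈ/ (stop).
Changing only its manner to stop gives [p] — the voiceless bilabial stop.

[pʊpʈo]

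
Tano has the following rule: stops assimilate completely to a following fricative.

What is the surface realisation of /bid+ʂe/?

/d/ is the segment targeted by the rule; it sits immediately before /ʂ/, so it assimilates completely and surfaces as [ʂ].

[biʂʂe]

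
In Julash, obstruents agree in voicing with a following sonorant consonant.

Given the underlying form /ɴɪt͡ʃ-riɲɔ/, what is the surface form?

[ɴɪd͡ʒriɲɔ]

/t͡ʃ/ is a voiceless postalveolar affricate. The following trigger /r/ is voiced, so /t͡ʃ/ must become voiced as well.
Changing only its voicing to voiced gives [d͡ʒ] — the voiced postalveolar affricate.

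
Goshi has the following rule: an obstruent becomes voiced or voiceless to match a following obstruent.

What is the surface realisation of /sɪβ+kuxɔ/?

/β/ is a voiced bilabial fricative. The following trigger /k/ is voiceless, so /β/ must become voiceless as well.
Changing only its voicing to voiceless gives [ɸ] — the voiceless bilabial fricative.

[sɪɸkuxɔ]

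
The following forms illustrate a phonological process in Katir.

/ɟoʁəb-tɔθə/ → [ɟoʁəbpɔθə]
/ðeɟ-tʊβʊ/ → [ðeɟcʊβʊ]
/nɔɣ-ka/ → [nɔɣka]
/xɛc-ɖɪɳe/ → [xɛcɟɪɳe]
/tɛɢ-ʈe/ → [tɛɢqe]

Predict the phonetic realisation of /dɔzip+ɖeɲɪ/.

[dɔzipbeɲɪ]

The data show progressive place assimilation: /t/ → [p] after /b/; /t/ → [c] after /ɟ/; /ɖ/ → [ɟ] after /c/; /ʈ/ → [q] after /ɢ/. In each pair only place changes, matching the preceding consonant, while manner and voice stay constant.
No alternation appears in [nɔɣka]: there the adjacent consonants already agree in place (/k/ and /ɣ/ are both velar), so this form is consistent with the same rule.
/ɖ/ is a voiced retroflex stop. The preceding trigger /p/ is bilabial, so /ɖ/ must become bilabial as well.
A voiced bilabial stop is [b], so the surface segment is [b].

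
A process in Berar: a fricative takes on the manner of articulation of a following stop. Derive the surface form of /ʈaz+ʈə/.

/z/ is a voiced alveolar fricative. The following trigger /ʈ/ is a stop, so /z/ must become a stop as well.
A voiced alveolar stop is [d], so the surface segment is [d].

[ʈadʈə]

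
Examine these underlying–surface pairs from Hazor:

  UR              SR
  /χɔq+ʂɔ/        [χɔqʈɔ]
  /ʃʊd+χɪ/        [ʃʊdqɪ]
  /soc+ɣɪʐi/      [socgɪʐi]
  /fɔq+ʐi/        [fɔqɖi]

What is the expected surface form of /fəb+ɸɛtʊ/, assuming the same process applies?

The data show progressive manner assimilation: /ʂ/ → [ʈ] after /q/; /χ/ → [q] after /d/; /ɣ/ → [g] after /c/; /ʐ/ → [ɖ] after /q/. In each pair only manner changes, matching the preceding consonant, while place and voice stay constant.
/ɸ/ is a voiceless bilabial fricative. The preceding trigger /b/ is a stop, so /ɸ/ must become a stop as well.
A voiceless bilabial stop is [p], so the surface segment is [p].

[fəbpɛtʊ]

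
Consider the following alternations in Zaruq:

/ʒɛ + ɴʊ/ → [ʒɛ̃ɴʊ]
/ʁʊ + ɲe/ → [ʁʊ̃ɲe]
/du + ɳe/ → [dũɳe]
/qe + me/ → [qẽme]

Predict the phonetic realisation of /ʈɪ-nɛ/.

The data show regressive nasality assimilation (vowel nasalisation): /ɛ/ → [ɛ̃] before /ɴ/; /ʊ/ → [ʊ̃] before /ɲ/; /u/ → [ũ] before /ɳ/; /e/ → [ẽ] before /m/ — a vowel is nasalised by an immediately following nasal consonant.
The vowel /ɪ/ is adjacent to the following nasal /n/, so it acquires [+nasal] and surfaces as [ɪ̃].

[ʈɪ̃nɛ]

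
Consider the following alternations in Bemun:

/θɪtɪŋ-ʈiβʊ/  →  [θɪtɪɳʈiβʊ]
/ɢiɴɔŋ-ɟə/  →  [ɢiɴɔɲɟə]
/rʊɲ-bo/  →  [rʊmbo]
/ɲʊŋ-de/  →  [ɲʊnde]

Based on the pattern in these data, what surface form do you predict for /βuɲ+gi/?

The data show regressive place assimilation: /ŋ/ → [ɳ] before /ʈ/; /ŋ/ → [ɲ] before /ɟ/; /ɲ/ → [m] before /b/; /ŋ/ → [n] before /d/. In each pair only place changes, matching the following consonant, while manner and voice stay constant.
/ɲ/ is a voiced palatal nasal. The following trigger /g/ is velar, so /ɲ/ must become velar as well.
A voiced velar nasal is [ŋ], so the surface segment is [ŋ].

[βuŋgi]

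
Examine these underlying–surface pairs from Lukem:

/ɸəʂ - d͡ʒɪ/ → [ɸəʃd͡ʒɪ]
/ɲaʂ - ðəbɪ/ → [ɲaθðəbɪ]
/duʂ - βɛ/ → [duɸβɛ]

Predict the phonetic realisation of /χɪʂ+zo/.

[χɪszo]

The data show regressive place assimilation: /ʂ/ → [ʃ] before /d͡ʒ/; /ʂ/ → [θ] before /ð/; /ʂ/ → [ɸ] before /β/. In each pair only place changes, matching the following consonant, while manner and voice stay constant.
The rule targets /ʂ/ (voiceless retroflex fricative), which sits before the trigger /z/ (alveolar).
Changing only its place to alveolar gives [s] — the voiceless alveolar fricative.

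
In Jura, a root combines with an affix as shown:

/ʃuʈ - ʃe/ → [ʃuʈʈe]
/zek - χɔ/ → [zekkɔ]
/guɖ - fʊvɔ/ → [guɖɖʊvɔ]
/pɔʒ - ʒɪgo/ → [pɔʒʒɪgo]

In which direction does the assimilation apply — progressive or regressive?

The segment that alternates is /ʃ/, which surfaces as [ʈ] when adjacent to /ʈ/.
The output [ʈ] is identical to the trigger /ʈ/ — every feature (place, manner, voicing) has been copied — so this is total assimilation.
The remaining alternations confirm this: /χ/ → [k] after /k/; /f/ → [ɖ] after /ɖ/ — in each case the output is a copy of the preceding consonant.
In [pɔʒʒɪgo] the two consonants at the boundary are already identical (/ʒ/ + /ʒ/), so the rule applies vacuously and nothing changes.
Since the segment that changes follows the conditioning segment, the assimilation is progressive.

progressive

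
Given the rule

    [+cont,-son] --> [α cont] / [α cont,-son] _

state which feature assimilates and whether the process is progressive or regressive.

The shared variable α links the value of [cont] on the target to that of the neighbouring obstruent. [cont] distinguishes stops from fricatives — a manner-of-articulation feature — so this is manner assimilation.
The conditioning segment sits to the left of the focus bar, meaning the trigger precedes the segment that changes — progressive assimilation.

progressive manner assimilation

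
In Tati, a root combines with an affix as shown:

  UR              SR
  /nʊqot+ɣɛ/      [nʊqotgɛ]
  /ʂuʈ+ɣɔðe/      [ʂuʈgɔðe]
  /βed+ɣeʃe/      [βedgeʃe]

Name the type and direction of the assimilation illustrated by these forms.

The segment that alternates is /ɣ/, which surfaces as [g] when adjacent to /t/.
The change fricative → stop matches the manner of the preceding /t/, identifying this as manner assimilation.
Place and voice are unchanged, so the assimilation is partial, not total.
The same holds elsewhere in the data: /ɣ/ → [g] after /ʈ/ (fricative → stop, matching a stop); /ɣ/ → [g] after /d/ (fricative → stop, matching a stop) — only manner changes, and always toward the preceding segment.
The trigger is the preceding segment, so the direction is progressive (perseverative).

progressive manner assimilation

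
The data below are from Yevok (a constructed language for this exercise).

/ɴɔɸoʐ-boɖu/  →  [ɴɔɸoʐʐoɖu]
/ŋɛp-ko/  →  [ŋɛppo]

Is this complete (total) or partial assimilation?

total assimilation

Comparing underlying and surface forms, /b/ → [ʐ] is the alternation; the neighbouring /ʐ/ is constant.
The output [ʐ] is identical to the trigger /ʐ/ — every feature (place, manner, voicing) has been copied — so this is total assimilation.
The other form behaves the same way: /k/ → [p] after /p/ — in each case the output is a copy of the preceding consonant.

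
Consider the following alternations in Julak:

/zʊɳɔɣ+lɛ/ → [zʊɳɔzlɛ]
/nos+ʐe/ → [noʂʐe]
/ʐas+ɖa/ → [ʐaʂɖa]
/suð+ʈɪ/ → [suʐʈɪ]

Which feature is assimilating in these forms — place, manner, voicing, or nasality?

place

Comparing underlying and surface forms, /ɣ/ → [z] is the alternation; the neighbouring /l/ is constant.
/ɣ/ is velar while /l/ is alveolar; the output [z] is alveolar, matching the trigger — so the feature that spreads is place.
Checking the remaining alternations: /s/ → [ʂ] before /ʐ/ (alveolar → retroflex, matching retroflex); /s/ → [ʂ] before /ɖ/ (alveolar → retroflex, matching retroflex); /ð/ → [ʐ] before /ʈ/ (dental → retroflex, matching retroflex) — only place changes, and always toward the following segment.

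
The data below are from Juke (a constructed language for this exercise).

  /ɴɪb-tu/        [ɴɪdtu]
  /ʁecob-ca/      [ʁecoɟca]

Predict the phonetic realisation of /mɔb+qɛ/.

The data show regressive place assimilation: /b/ → [d] before /t/; /b/ → [ɟ] before /c/. In each pair only place changes, matching the following consonant, while manner and voice stay constant.
The rule targets /b/ (voiced bilabial stop), which sits before the trigger /q/ (uvular).
The voiced uvular stop is [ɢ], so /b/ → [ɢ].

[mɔɢqɛ]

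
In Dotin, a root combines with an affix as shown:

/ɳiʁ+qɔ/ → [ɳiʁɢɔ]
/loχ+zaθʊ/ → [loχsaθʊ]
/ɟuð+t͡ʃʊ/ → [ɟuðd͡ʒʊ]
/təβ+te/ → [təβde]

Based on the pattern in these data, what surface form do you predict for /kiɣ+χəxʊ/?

The data show progressive voicing assimilation: /q/ → [ɢ] after /ʁ/; /z/ → [s] after /χ/; /t͡ʃ/ → [d͡ʒ] after /ð/; /t/ → [d] after /β/. In each pair only voicing changes, matching the preceding consonant, while place and manner stay constant.
The rule targets /χ/ (voiceless uvular fricative), which sits after the trigger /ɣ/ (voiced).
The voiced uvular fricative is [ʁ], so /χ/ → [ʁ].

[kiɣʁəxʊ]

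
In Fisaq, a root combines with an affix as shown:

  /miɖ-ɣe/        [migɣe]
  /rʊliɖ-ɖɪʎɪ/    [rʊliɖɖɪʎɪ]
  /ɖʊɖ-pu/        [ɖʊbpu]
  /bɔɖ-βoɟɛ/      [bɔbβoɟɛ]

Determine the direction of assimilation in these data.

Comparing underlying and surface forms, /ɖ/ → [g] is the alternation; the neighbouring /ɣ/ is constant.
The change retroflex → velar matches the place of the following /ɣ/, identifying this as place assimilation.
The other alternating forms pattern the same way: /ɖ/ → [b] before /p/ (retroflex → bilabial, matching bilabial); /ɖ/ → [b] before /β/ (retroflex → bilabial, matching bilabial) — only place changes, and always toward the following segment.
No alternation appears in [rʊliɖɖɪʎɪ]: there the adjacent consonants already agree in place (/ɖ/ and /ɖ/ are both retroflex), so this form is consistent with the same rule.
Since the segment that changes precedes the conditioning segment, the assimilation is regressive.

regressive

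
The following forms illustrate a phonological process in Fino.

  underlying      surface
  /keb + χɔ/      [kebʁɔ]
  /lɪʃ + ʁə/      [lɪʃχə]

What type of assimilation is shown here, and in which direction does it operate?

The segment that alternates is /χ/, which surfaces as [ʁ] when adjacent to /b/.
The change voiceless → voiced matches the voicing of the preceding /b/, identifying this as voicing assimilation.
Place and manner are unchanged, so the assimilation is partial, not total.
The same holds elsewhere in the data: /ʁ/ → [χ] after /ʃ/ (voiced → voiceless, matching voiceless) — only voicing changes, and always toward the preceding segment.
Since the segment that changes follows the conditioning segment, the assimilation is progressive.

progressive voicing assimilation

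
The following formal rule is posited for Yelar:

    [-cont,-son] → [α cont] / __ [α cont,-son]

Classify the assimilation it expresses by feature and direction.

The shared variable α links the value of [cont] on the target to that of the neighbouring obstruent. [cont] distinguishes stops from fricatives — a manner-of-articulation feature — so this is manner assimilation.
Since the environment is written after the underscore, the trigger follows the target; the direction is regressive.

regressive manner assimilation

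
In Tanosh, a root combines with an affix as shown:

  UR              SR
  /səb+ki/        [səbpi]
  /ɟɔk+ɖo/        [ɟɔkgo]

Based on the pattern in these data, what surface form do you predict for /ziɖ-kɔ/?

[ziɖʈɔ]

The data show progressive place assimilation: /k/ → [p] after /b/; /ɖ/ → [g] after /k/. In each pair only place changes, matching the preceding consonant, while manner and voice stay constant.
/k/ is a voiceless velar stop. The preceding trigger /ɖ/ is retroflex, so /k/ must become retroflex as well.
The voiceless retroflex stop is [ʈ], so /k/ → [ʈ].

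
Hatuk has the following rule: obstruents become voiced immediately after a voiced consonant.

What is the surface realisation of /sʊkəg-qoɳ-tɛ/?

The rule targets /q/ (voiceless uvular stop), which sits after the trigger /g/ (voiced).
A voiced uvular stop is [ɢ], so the surface segment is [ɢ].
At the second juncture, /t/ likewise becomes [d] adjacent to /ɳ/.

[sʊkəgɢoɳdɛ]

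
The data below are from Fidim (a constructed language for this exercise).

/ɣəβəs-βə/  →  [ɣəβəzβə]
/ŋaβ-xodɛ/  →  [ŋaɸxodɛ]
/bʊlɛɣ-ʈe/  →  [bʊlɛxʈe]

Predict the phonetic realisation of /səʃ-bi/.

The data show regressive voicing assimilation: /s/ → [z] before /β/; /β/ → [ɸ] before /x/; /ɣ/ → [x] before /ʈ/. In each pair only voicing changes, matching the following consonant, while place and manner stay constant.
The rule targets /ʃ/ (voiceless postalveolar fricative), which sits before the trigger /b/ (voiced).
Changing only its voicing to voiced gives [ʒ] — the voiced postalveolar fricative.

[səʒbi]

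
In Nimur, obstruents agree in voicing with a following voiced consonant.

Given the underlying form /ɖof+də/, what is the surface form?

[ɖovdə]

/f/ is a voiceless labiodental fricative. The following trigger /d/ is voiced, so /f/ must become voiced as well.
A voiced labiodental fricative is [v], so the surface segment is [v].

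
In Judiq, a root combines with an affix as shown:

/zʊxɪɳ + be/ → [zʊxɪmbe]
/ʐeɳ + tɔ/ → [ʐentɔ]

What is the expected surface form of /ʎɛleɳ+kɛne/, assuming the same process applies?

[ʎɛleŋkɛne]

The data show regressive place assimilation: /ɳ/ → [m] before /b/; /ɳ/ → [n] before /t/. In each pair only place changes, matching the following consonant, while manner and voice stay constant.
/ɳ/ is a voiced retroflex nasal. The following trigger /k/ is velar, so /ɳ/ must become velar as well.
The voiced velar nasal is [ŋ], so /ɳ/ → [ŋ].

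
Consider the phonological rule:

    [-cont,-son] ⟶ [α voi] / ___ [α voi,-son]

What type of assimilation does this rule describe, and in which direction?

regressive voicing assimilation

The rule copies [voi] from the environment onto the target, so the assimilating feature is voicing.
Since the environment is written after the underscore, the trigger follows the target; the direction is regressive.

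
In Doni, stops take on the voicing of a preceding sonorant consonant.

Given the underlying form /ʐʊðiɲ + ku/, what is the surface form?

[ʐʊðiɲgu]

/k/ is a voiceless velar stop. The preceding trigger /ɲ/ is voiced, so /k/ must become voiced as well.
A voiced velar stop is [g], so the surface segment is [g].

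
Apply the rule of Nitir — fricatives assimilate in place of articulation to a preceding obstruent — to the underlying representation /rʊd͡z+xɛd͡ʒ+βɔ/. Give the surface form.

[rʊd͡zsɛd͡ʒʒɔ]

/x/ is a voiceless velar fricative. The preceding trigger /d͡z/ is alveolar, so /x/ must become alveolar as well.
A voiceless alveolar fricative is [s], so the surface segment is [s].
The same rule applies at the second boundary: /β/ → [ʒ] next to /d͡ʒ/.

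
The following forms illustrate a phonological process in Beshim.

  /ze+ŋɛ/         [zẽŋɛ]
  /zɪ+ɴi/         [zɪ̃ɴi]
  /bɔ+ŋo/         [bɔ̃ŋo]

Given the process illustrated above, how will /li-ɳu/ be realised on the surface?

[lĩɳu]

The data show regressive nasality assimilation (vowel nasalisation): /e/ → [ẽ] before /ŋ/; /ɪ/ → [ɪ̃] before /ɴ/; /ɔ/ → [ɔ̃] before /ŋ/ — a vowel is nasalised by an immediately following nasal consonant.
The vowel /i/ is adjacent to the following nasal /ɳ/, so it acquires [+nasal] and surfaces as [ĩ].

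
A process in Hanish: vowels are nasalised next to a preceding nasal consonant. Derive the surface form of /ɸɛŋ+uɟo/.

The vowel /u/ is adjacent to the preceding nasal /ŋ/, so it acquires [+nasal] and surfaces as [ũ].

[ɸɛŋũɟo]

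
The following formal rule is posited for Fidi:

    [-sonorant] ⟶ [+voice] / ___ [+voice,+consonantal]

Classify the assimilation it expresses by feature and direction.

regressive voicing assimilation

The structural change is [+voice], and the conditioning segment [+voice,+consonantal] (a voiced consonant) is itself voiced, so the target comes to share the voicing of its neighbour — voicing assimilation.
The conditioning segment sits to the right of the focus bar, meaning the trigger follows the segment that changes — regressive assimilation.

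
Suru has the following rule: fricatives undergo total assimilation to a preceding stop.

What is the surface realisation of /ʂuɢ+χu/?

[ʂuɢɢu]

/χ/ is the segment targeted by the rule; it sits immediately after /ɢ/, so it assimilates completely and surfaces as [ɢ].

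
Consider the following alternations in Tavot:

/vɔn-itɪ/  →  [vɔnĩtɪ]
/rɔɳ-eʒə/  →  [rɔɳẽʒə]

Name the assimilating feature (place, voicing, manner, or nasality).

The vowel /i/ surfaces as nasalised [ĩ] next to the preceding nasal /n/ — it has acquired the [+nasal] feature of its neighbour.
The other form shows the same pattern: /e/ → [ẽ] after /ɳ/ — each time a vowel is nasalised next to a preceding nasal.

nasality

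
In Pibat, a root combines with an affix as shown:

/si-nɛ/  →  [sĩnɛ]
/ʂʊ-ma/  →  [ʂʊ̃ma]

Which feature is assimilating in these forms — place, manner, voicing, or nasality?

The vowel /i/ surfaces as nasalised [ĩ] next to the following nasal /n/ — it has acquired the [+nasal] feature of its neighbour.
Likewise in the remaining data: /ʊ/ → [ʊ̃] before /m/ — each time a vowel is nasalised next to a following nasal.

nasality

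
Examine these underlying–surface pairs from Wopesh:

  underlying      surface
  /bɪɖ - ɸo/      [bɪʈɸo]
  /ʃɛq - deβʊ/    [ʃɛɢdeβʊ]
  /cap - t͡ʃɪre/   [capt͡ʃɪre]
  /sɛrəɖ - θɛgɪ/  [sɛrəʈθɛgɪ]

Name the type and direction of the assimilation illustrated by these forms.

regressive voicing assimilation

The segment that alternates is /ɖ/, which surfaces as [ʈ] when adjacent to /ɸ/.
The change voiced → voiceless matches the voicing of the following /ɸ/, identifying this as voicing assimilation.
Place and manner are unchanged, so the assimilation is partial, not total.
The other alternating forms pattern the same way: /q/ → [ɢ] before /d/ (voiceless → voiced, matching voiced); /ɖ/ → [ʈ] before /θ/ (voiced → voiceless, matching voiceless) — only voicing changes, and always toward the following segment.
Nothing changes in [capt͡ʃɪre]: there the adjacent consonants already agree in voicing (/p/ and /t͡ʃ/ are both voiceless), so this form is consistent with the same rule.
The trigger is the following segment, so the direction is regressive (anticipatory).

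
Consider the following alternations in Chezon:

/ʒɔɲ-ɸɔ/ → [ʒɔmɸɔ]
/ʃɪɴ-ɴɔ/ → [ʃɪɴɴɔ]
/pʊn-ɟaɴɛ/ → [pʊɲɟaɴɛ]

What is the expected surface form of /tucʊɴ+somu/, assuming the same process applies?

[tucʊnsomu]

The data show regressive place assimilation: /ɲ/ → [m] before /ɸ/; /n/ → [ɲ] before /ɟ/. In each pair only place changes, matching the following consonant, while manner and voice stay constant.
No alternation appears in [ʃɪɴɴɔ]: there the adjacent consonants already agree in place (/ɴ/ and /ɴ/ are both uvular), so this form is consistent with the same rule.
The rule targets /ɴ/ (voiced uvular nasal), which sits before the trigger /s/ (alveolar).
A voiced alveolar nasal is [n], so the surface segment is [n].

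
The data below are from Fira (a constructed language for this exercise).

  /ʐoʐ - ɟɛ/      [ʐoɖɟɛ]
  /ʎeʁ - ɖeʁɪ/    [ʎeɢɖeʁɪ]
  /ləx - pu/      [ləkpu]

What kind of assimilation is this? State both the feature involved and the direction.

Underlying /ʐ/ is realised as [ɖ] next to /ɟ/; /ɟ/ itself does not change.
The change fricative → stop matches the manner of the following /ɟ/, identifying this as manner assimilation.
Place and voice are unchanged, so the assimilation is partial, not total.
The other alternating forms pattern the same way: /ʁ/ → [ɢ] before /ɖ/ (fricative → stop, matching a stop); /x/ → [k] before /p/ (fricative → stop, matching a stop) — only manner changes, and always toward the following segment.
The trigger is the following segment, so the direction is regressive (anticipatory).

regressive manner assimilation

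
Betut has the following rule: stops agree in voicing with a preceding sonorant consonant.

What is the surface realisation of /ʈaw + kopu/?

/k/ is a voiceless velar stop. The preceding trigger /w/ is voiced, so /k/ must become voiced as well.
Changing only its voicing to voiced gives [g] — the voiced velar stop.

[ʈawgopu]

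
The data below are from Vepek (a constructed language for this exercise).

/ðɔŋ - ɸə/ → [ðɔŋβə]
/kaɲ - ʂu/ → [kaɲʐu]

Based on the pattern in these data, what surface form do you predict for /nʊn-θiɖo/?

[nʊnðiɖo]

The data show progressive voicing assimilation: /ɸ/ → [β] after /ŋ/; /ʂ/ → [ʐ] after /ɲ/. In each pair only voicing changes, matching the preceding consonant, while place and manner stay constant.
/θ/ is a voiceless dental fricative. The preceding trigger /n/ is voiced, so /θ/ must become voiced as well.
Changing only its voicing to voiced gives [ð] — the voiced dental fricative.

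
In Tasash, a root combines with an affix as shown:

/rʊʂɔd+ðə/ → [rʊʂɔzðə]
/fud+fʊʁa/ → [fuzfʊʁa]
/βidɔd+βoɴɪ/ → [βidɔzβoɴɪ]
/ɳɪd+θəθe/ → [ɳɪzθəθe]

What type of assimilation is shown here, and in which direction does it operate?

The segment that alternates is /d/, which surfaces as [z] when adjacent to /ð/.
The change stop → fricative matches the manner of the following /ð/, identifying this as manner assimilation.
Place and voice are unchanged, so the assimilation is partial, not total.
The other alternating forms pattern the same way: /d/ → [z] before /f/ (stop → fricative, matching a fricative); /d/ → [z] before /β/ (stop → fricative, matching a fricative); /d/ → [z] before /θ/ (stop → fricative, matching a fricative) — only manner changes, and always toward the following segment.
Since the segment that changes precedes the conditioning segment, the assimilation is regressive.

regressive manner assimilation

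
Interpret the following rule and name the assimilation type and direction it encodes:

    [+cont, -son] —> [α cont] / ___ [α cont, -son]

regressive manner assimilation

The shared variable α links the value of [cont] on the target to that of the neighbouring obstruent. [cont] distinguishes stops from fricatives — a manner-of-articulation feature — so this is manner assimilation.
Since the environment is written after the underscore, the trigger follows the target; the direction is regressive.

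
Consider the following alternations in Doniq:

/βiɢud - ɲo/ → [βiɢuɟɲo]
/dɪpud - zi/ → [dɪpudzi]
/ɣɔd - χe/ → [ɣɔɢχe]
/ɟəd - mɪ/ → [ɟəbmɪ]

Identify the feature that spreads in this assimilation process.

place

Underlying /d/ is realised as [ɟ] next to /ɲ/; /ɲ/ itself does not change.
/d/ is alveolar while /ɲ/ is palatal; the output [ɟ] is palatal, matching the trigger — so the feature that spreads is place.
The other alternating forms pattern the same way: /d/ → [ɢ] before /χ/ (alveolar → uvular, matching uvular); /d/ → [b] before /m/ (alveolar → bilabial, matching bilabial) — only place changes, and always toward the following segment.
No alternation appears in [dɪpudzi]: there the adjacent consonants already agree in place (/d/ and /z/ are both alveolar), so this form is consistent with the same rule.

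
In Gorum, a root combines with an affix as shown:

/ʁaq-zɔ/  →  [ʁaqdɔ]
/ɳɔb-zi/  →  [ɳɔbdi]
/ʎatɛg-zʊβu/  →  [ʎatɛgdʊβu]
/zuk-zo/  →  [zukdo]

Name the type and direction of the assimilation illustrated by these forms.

Underlying /z/ is realised as [d] next to /q/; /q/ itself does not change.
The change fricative → stop matches the manner of the preceding /q/, identifying this as manner assimilation.
Place and voice are unchanged, so the assimilation is partial, not total.
Checking the remaining alternations: /z/ → [d] after /b/ (fricative → stop, matching a stop); /z/ → [d] after /g/ (fricative → stop, matching a stop); /z/ → [d] after /k/ (fricative → stop, matching a stop) — only manner changes, and always toward the preceding segment.
The trigger is the preceding segment, so the direction is progressive (perseverative).

progressive manner assimilation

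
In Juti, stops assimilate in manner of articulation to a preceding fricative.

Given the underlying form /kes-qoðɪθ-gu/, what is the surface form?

[kesχoðɪθɣu]

The rule targets /q/ (voiceless uvular stop), which sits after the trigger /s/ (fricative).
A voiceless uvular fricative is [χ], so the surface segment is [χ].
The same rule applies at the second boundary: /g/ → [ɣ] next to /θ/.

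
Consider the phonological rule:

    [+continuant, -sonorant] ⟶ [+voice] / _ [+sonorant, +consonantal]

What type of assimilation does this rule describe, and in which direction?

regressive voicing assimilation

The structural change is [+voice], and the conditioning segment [+sonorant, +consonantal] (a sonorant consonant) is itself voiced, so the target comes to share the voicing of its neighbour — voicing assimilation.
Since the environment is written after the underscore, the trigger follows the target; the direction is regressive.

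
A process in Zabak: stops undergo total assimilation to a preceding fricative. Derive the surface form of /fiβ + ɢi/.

[fiββi]

/ɢ/ is the segment targeted by the rule; it sits immediately after /β/, so it assimilates completely and surfaces as [β].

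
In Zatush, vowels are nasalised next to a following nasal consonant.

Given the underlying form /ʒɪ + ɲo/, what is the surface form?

[ʒɪ̃ɲo]

The vowel /ɪ/ is adjacent to the following nasal /ɲ/, so it acquires [+nasal] and surfaces as [ɪ̃].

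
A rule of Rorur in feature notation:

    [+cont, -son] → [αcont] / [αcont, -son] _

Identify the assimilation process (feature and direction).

progressive manner assimilation

The rule copies [cont] (continuancy) from the environment onto the target fricatives; since [±cont] encodes the stop/fricative manner contrast, the assimilating dimension is manner.
The conditioning segment sits to the left of the focus bar, meaning the trigger precedes the segment that changes — progressive assimilation.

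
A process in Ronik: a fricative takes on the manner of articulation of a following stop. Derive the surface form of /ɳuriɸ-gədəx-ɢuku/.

[ɳuripgədəkɢuku]

The rule targets /ɸ/ (voiceless bilabial fricative), which sits before the trigger /g/ (stop).
Changing only its manner to stop gives [p] — the voiceless bilabial stop.
At the second juncture, /x/ likewise becomes [k] adjacent to /ɢ/.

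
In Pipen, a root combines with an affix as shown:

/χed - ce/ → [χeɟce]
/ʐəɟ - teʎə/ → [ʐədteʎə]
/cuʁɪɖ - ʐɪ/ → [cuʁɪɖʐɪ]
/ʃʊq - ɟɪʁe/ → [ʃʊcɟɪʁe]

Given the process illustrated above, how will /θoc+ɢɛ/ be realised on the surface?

[θoqɢɛ]

The data show regressive place assimilation: /d/ → [ɟ] before /c/; /ɟ/ → [d] before /t/; /q/ → [c] before /ɟ/. In each pair only place changes, matching the following consonant, while manner and voice stay constant.
No alternation appears in [cuʁɪɖʐɪ]: there the adjacent consonants already agree in place (/ɖ/ and /ʐ/ are both retroflex), so this form is consistent with the same rule.
The rule targets /c/ (voiceless palatal stop), which sits before the trigger /ɢ/ (uvular).
A voiceless uvular stop is [q], so the surface segment is [q].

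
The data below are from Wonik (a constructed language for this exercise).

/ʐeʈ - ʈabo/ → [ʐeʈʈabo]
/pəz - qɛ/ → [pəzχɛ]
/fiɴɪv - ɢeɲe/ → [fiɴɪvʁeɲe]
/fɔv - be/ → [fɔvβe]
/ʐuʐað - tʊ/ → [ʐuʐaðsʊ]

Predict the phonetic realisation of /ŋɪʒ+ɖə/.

The data show progressive manner assimilation: /q/ → [χ] after /z/; /ɢ/ → [ʁ] after /v/; /b/ → [β] after /v/; /t/ → [s] after /ð/. In each pair only manner changes, matching the preceding consonant, while place and voice stay constant.
Nothing changes in [ʐeʈʈabo]: there the adjacent consonants already agree in manner (/ʈ/ and /ʈ/ are both stops), so this form is consistent with the same rule.
/ɖ/ is a voiced retroflex stop. The preceding trigger /ʒ/ is a fricative, so /ɖ/ must become a fricative as well.
A voiced retroflex fricative is [ʐ], so the surface segment is [ʐ].

[ŋɪʒʐə]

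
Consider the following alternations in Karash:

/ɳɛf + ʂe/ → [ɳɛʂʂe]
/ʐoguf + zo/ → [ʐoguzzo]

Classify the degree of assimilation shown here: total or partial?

total assimilation

Comparing underlying and surface forms, /f/ → [z] is the alternation; the neighbouring /z/ is constant.
The output [z] is identical to the trigger /z/ — every feature (place, manner, voicing) has been copied — so this is total assimilation.
The remaining alternation confirms this: /f/ → [ʂ] before /ʂ/ — in each case the output is a copy of the following consonant.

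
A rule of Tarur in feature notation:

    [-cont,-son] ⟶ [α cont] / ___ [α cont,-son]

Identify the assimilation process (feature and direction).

The rule copies [cont] (continuancy) from the environment onto the target stops; since [±cont] encodes the stop/fricative manner contrast, the assimilating dimension is manner.
The conditioning segment sits to the right of the focus bar, meaning the trigger follows the segment that changes — regressive assimilation.

regressive manner assimilation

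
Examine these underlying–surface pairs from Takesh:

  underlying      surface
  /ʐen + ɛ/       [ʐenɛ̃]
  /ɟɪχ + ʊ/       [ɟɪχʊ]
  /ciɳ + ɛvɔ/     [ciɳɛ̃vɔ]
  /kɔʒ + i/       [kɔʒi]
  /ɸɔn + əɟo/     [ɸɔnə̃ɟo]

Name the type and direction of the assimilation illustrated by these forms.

progressive nasality assimilation (vowel nasalisation)

The vowel /ɛ/ surfaces as nasalised [ɛ̃] next to the preceding nasal /n/ — it has acquired the [+nasal] feature of its neighbour.
Likewise in the remaining data: /ɛ/ → [ɛ̃] after /ɳ/; /ə/ → [ə̃] after /n/ — each time a vowel is nasalised next to a preceding nasal.
No change occurs in [ɟɪχʊ], [kɔʒi] because the vowel at the boundary is adjacent to an oral consonant, not a nasal (/ʊ/ next to /χ/; /i/ next to /ʒ/).
Because the conditioning nasal is to the left of the vowel that changes, the process is progressive (perseverative).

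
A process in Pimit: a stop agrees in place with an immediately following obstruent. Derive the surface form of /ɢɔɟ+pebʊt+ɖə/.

[ɢɔbpebʊʈɖə]

/ɟ/ is a voiced palatal stop. The following trigger /p/ is bilabial, so /ɟ/ must become bilabial as well.
The voiced bilabial stop is [b], so /ɟ/ → [b].
The same rule applies at the second boundary: /t/ → [ʈ] next to /ɖ/.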